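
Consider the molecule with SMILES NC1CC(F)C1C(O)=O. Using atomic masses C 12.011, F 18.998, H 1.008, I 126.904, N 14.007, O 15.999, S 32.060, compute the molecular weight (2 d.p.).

133.12 g/mol

First, the molecular formula is C5H8FNO2 (counting implicit H from valence).
  C: 5 × 12.011 = 60.055
  F: 1 × 18.998 = 18.998
  H: 8 × 1.008 = 8.064
  N: 1 × 14.007 = 14.007
  O: 2 × 15.999 = 31.998
Sum: 5×12.011 + 1×18.998 + 8×1.008 + 1×14.007 + 2×15.999 = 133.122 → 133.12 g/mol.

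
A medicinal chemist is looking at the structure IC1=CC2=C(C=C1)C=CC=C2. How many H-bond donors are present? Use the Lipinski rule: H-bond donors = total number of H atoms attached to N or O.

0

Donors: find every N or O and count the H atoms it carries.
  (no N or O atoms present)
Lipinski HBD = 0.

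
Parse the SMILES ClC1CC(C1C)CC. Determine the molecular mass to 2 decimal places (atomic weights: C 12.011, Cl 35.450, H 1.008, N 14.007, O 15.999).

First, the molecular formula is C7H13Cl (counting implicit H from valence).
  C: 7 × 12.011 = 84.077
  Cl: 1 × 35.450 = 35.450
  H: 13 × 1.008 = 13.104
Sum: 7×12.011 + 1×35.450 + 13×1.008 = 132.631 → 132.63 g/mol.

132.63 g/mol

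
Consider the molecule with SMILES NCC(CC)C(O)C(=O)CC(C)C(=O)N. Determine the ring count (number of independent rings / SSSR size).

In SMILES, each pair of matching ring-closure digits denotes one ring-closing bond; the number of such bonds equals the number of independent rings.
Ring-closure bonds here: 0.

0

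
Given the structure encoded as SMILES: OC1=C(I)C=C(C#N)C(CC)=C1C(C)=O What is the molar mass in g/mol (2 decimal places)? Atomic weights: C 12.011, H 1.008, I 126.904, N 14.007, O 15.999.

First, the molecular formula is C11H10INO2 (counting implicit H from valence).
  C: 11 × 12.011 = 132.121
  H: 10 × 1.008 = 10.080
  I: 1 × 126.904 = 126.904
  N: 1 × 14.007 = 14.007
  O: 2 × 15.999 = 31.998
Sum: 11×12.011 + 10×1.008 + 1×126.904 + 1×14.007 + 2×15.999 = 315.110 → 315.11 g/mol.

315.11 g/mol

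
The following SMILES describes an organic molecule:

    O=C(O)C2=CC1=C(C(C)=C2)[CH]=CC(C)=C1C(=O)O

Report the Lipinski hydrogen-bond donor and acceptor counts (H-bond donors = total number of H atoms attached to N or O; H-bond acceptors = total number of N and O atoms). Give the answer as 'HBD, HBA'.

Donors: find every N or O and count the H atoms it carries.
  atom 1 (O): bond orders sum to 2 → 0 H
  atom 3 (O): bond orders sum to 1 → 1 H
  atom 17 (O): bond orders sum to 2 → 0 H
  atom 18 (O): bond orders sum to 1 → 1 H
Lipinski HBD = 2.
Acceptors: N atoms = 0, O atoms = 4 → HBA = 4.

2, 4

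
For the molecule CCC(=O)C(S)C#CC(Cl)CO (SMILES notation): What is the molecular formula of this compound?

Walk through each heavy atom and fill implicit hydrogens from standard valence (C 4, N 3, O 2, S 2, halogen 1):
  atom 1: C, bond orders sum to 1 (valence 4) → 3 H
  atom 2: C, bond orders sum to 2 (valence 4) → 2 H
  atom 3: C, bond orders sum to 4 (valence 4) → 0 H
  atom 4: O, bond orders sum to 2 (valence 2) → 0 H
  atom 5: C, bond orders sum to 3 (valence 4) → 1 H
  atom 6: S, bond orders sum to 1 (valence 2) → 1 H
  atom 7: C, bond orders sum to 4 (valence 4) → 0 H
  atom 8: C, bond orders sum to 4 (valence 4) → 0 H
  atom 9: C, bond orders sum to 3 (valence 4) → 1 H
  atom 10: Cl (halogen, monovalent) → 0 H
  atom 11: C, bond orders sum to 2 (valence 4) → 2 H
  atom 12: O, bond orders sum to 1 (valence 2) → 1 H
Totals → C:8, H:11, Cl:1, O:2, S:1.
In Hill order: C8H11ClO2S.

C8H11ClO2S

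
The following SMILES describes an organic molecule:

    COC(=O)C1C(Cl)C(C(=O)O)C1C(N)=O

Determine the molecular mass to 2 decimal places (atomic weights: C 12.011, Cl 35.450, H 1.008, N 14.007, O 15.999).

235.62 g/mol

First, the molecular formula is C8H10ClNO5 (counting implicit H from valence).
  C: 8 × 12.011 = 96.088
  Cl: 1 × 35.450 = 35.450
  H: 10 × 1.008 = 10.080
  N: 1 × 14.007 = 14.007
  O: 5 × 15.999 = 79.995
Sum: 8×12.011 + 1×35.450 + 10×1.008 + 1×14.007 + 5×15.999 = 235.620 → 235.62 g/mol.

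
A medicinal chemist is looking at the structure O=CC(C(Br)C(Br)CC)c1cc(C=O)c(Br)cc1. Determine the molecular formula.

C13H13Br3O2

Walk through each heavy atom and fill implicit hydrogens from standard valence (C 4, N 3, O 2, S 2, halogen 1); for lowercase aromatic atoms, an aromatic c carries 1 H when it has two neighbours and 0 H with three, and aromatic n carries 0 H:
  atom 1: O, bond orders sum to 2 (valence 2) → 0 H
  atom 2: C, bond orders sum to 3 (valence 4) → 1 H
  atom 3: C, bond orders sum to 3 (valence 4) → 1 H
  atom 4: C, bond orders sum to 3 (valence 4) → 1 H
  atom 5: Br (halogen, monovalent) → 0 H
  atom 6: C, bond orders sum to 3 (valence 4) → 1 H
  atom 7: Br (halogen, monovalent) → 0 H
  atom 8: C, bond orders sum to 2 (valence 4) → 2 H
  atom 9: C, bond orders sum to 1 (valence 4) → 3 H
  atom 10: aromatic c, 3 neighbours → 0 H
  atom 11: aromatic c, 2 neighbours → 1 H
  atom 12: aromatic c, 3 neighbours → 0 H
  atom 13: C, bond orders sum to 3 (valence 4) → 1 H
  atom 14: O, bond orders sum to 2 (valence 2) → 0 H
  atom 15: aromatic c, 3 neighbours → 0 H
  atom 16: Br (halogen, monovalent) → 0 H
  atom 17: aromatic c, 2 neighbours → 1 H
  atom 18: aromatic c, 2 neighbours → 1 H
Totals → C:13, H:13, Br:3, O:2.
In Hill order: C13H13Br3O2.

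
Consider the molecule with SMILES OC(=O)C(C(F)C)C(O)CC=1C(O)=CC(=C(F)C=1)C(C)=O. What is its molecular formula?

Walk through each heavy atom and fill implicit hydrogens from standard valence (C 4, N 3, O 2, S 2, halogen 1):
  atom 1: O, bond orders sum to 1 (valence 2) → 1 H
  atom 2: C, bond orders sum to 4 (valence 4) → 0 H
  atom 3: O, bond orders sum to 2 (valence 2) → 0 H
  atom 4: C, bond orders sum to 3 (valence 4) → 1 H
  atom 5: C, bond orders sum to 3 (valence 4) → 1 H
  atom 6: F (halogen, monovalent) → 0 H
  atom 7: C, bond orders sum to 1 (valence 4) → 3 H
  atom 8: C, bond orders sum to 3 (valence 4) → 1 H
  atom 9: O, bond orders sum to 1 (valence 2) → 1 H
  atom 10: C, bond orders sum to 2 (valence 4) → 2 H
  atom 11: C, bond orders sum to 4 (valence 4) → 0 H
  atom 12: C, bond orders sum to 4 (valence 4) → 0 H
  atom 13: O, bond orders sum to 1 (valence 2) → 1 H
  atom 14: C, bond orders sum to 3 (valence 4) → 1 H
  atom 15: C, bond orders sum to 4 (valence 4) → 0 H
  atom 16: C, bond orders sum to 4 (valence 4) → 0 H
  atom 17: F (halogen, monovalent) → 0 H
  atom 18: C, bond orders sum to 3 (valence 4) → 1 H
  atom 19: C, bond orders sum to 4 (valence 4) → 0 H
  atom 20: C, bond orders sum to 1 (valence 4) → 3 H
  atom 21: O, bond orders sum to 2 (valence 2) → 0 H
Totals → C:14, H:16, F:2, O:5.
In Hill order: C14H16F2O5.

C14H16F2O5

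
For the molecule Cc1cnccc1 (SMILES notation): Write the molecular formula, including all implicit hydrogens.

Walk through each heavy atom and fill implicit hydrogens from standard valence (C 4, N 3, O 2, S 2, halogen 1); for lowercase aromatic atoms, an aromatic c carries 1 H when it has two neighbours and 0 H with three, and aromatic n carries 0 H:
  atom 1: C, bond orders sum to 1 (valence 4) → 3 H
  atom 2: aromatic c, 3 neighbours → 0 H
  atom 3: aromatic c, 2 neighbours → 1 H
  atom 4: aromatic n, 2 neighbours → 0 H
  atom 5: aromatic c, 2 neighbours → 1 H
  atom 6: aromatic c, 2 neighbours → 1 H
  atom 7: aromatic c, 2 neighbours → 1 H
Totals → C:6, H:7, N:1.
In Hill order: C6H7N.

C6H7N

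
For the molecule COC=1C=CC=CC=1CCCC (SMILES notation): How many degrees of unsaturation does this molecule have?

4

Degree of unsaturation = (number of rings) + (number of π bonds).
Ring closures in the SMILES: 1.
π bonds: 3 double bonds (each 1 DoU) → 3 DoU from unsaturation.
Total DoU = 1 + 3 = 4.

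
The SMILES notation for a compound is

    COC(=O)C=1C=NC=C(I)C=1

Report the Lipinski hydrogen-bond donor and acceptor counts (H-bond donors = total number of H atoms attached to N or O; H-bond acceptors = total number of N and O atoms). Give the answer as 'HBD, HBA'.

0, 3

Donors: find every N or O and count the H atoms it carries.
  atom 2 (O): bond orders sum to 2 → 0 H
  atom 4 (O): bond orders sum to 2 → 0 H
  atom 7 (N): bond orders sum to 3 → 0 H
Lipinski HBD = 0.
Acceptors: N atoms = 1, O atoms = 2 → HBA = 3.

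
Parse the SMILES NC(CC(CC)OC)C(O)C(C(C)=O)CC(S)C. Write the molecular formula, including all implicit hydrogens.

C13H27NO3S

Walk through each heavy atom and fill implicit hydrogens from standard valence (C 4, N 3, O 2, S 2, halogen 1):
  atom 1: N, bond orders sum to 1 (valence 3) → 2 H
  atom 2: C, bond orders sum to 3 (valence 4) → 1 H
  atom 3: C, bond orders sum to 2 (valence 4) → 2 H
  atom 4: C, bond orders sum to 3 (valence 4) → 1 H
  atom 5: C, bond orders sum to 2 (valence 4) → 2 H
  atom 6: C, bond orders sum to 1 (valence 4) → 3 H
  atom 7: O, bond orders sum to 2 (valence 2) → 0 H
  atom 8: C, bond orders sum to 1 (valence 4) → 3 H
  atom 9: C, bond orders sum to 3 (valence 4) → 1 H
  atom 10: O, bond orders sum to 1 (valence 2) → 1 H
  atom 11: C, bond orders sum to 3 (valence 4) → 1 H
  atom 12: C, bond orders sum to 4 (valence 4) → 0 H
  atom 13: C, bond orders sum to 1 (valence 4) → 3 H
  atom 14: O, bond orders sum to 2 (valence 2) → 0 H
  atom 15: C, bond orders sum to 2 (valence 4) → 2 H
  atom 16: C, bond orders sum to 3 (valence 4) → 1 H
  atom 17: S, bond orders sum to 1 (valence 2) → 1 H
  atom 18: C, bond orders sum to 1 (valence 4) → 3 H
Totals → C:13, H:27, N:1, O:3, S:1.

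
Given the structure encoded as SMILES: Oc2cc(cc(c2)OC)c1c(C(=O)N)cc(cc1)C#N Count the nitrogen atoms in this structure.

Scan the SMILES for N atoms (remember two-letter symbols like Cl and Br are single atoms).
Nitrogen count: 2.

2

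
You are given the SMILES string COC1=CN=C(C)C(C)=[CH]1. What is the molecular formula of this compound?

C8H11NO

Walk through each heavy atom and fill implicit hydrogens from standard valence (C 4, N 3, O 2, S 2, halogen 1):
  atom 1: C, bond orders sum to 1 (valence 4) → 3 H
  atom 2: O, bond orders sum to 2 (valence 2) → 0 H
  atom 3: C, bond orders sum to 4 (valence 4) → 0 H
  atom 4: C, bond orders sum to 3 (valence 4) → 1 H
  atom 5: N, bond orders sum to 3 (valence 3) → 0 H
  atom 6: C, bond orders sum to 4 (valence 4) → 0 H
  atom 7: C, bond orders sum to 1 (valence 4) → 3 H
  atom 8: C, bond orders sum to 4 (valence 4) → 0 H
  atom 9: C, bond orders sum to 1 (valence 4) → 3 H
  atom 10: C with explicit H count 1
Totals → C:8, H:11, N:1, O:1.
In Hill order: C8H11NO.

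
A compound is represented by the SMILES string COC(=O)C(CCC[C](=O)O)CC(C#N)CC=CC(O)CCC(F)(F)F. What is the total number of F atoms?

3

Scan the SMILES for F atoms (remember two-letter symbols like Cl and Br are single atoms).
Fluorine count: 3.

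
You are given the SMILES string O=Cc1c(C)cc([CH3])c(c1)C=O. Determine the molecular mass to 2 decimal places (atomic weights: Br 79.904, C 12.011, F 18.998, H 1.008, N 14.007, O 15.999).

162.19 g/mol

First, the molecular formula is C10H10O2 (counting implicit H from valence).
  C: 10 × 12.011 = 120.110
  H: 10 × 1.008 = 10.080
  O: 2 × 15.999 = 31.998
Sum: 10×12.011 + 10×1.008 + 2×15.999 = 162.188 → 162.19 g/mol.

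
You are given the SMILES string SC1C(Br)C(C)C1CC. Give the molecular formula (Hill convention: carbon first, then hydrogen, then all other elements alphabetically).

Walk through each heavy atom and fill implicit hydrogens from standard valence (C 4, N 3, O 2, S 2, halogen 1):
  atom 1: S, bond orders sum to 1 (valence 2) → 1 H
  atom 2: C, bond orders sum to 3 (valence 4) → 1 H
  atom 3: C, bond orders sum to 3 (valence 4) → 1 H
  atom 4: Br (halogen, monovalent) → 0 H
  atom 5: C, bond orders sum to 3 (valence 4) → 1 H
  atom 6: C, bond orders sum to 1 (valence 4) → 3 H
  atom 7: C, bond orders sum to 3 (valence 4) → 1 H
  atom 8: C, bond orders sum to 2 (valence 4) → 2 H
  atom 9: C, bond orders sum to 1 (valence 4) → 3 H
Totals → C:7, H:13, Br:1, S:1.
In Hill order: C7H13BrS.

C7H13BrS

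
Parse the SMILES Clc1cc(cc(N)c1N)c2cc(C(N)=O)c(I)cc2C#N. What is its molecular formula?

Walk through each heavy atom and fill implicit hydrogens from standard valence (C 4, N 3, O 2, S 2, halogen 1); for lowercase aromatic atoms, an aromatic c carries 1 H when it has two neighbours and 0 H with three, and aromatic n carries 0 H:
  atom 1: Cl (halogen, monovalent) → 0 H
  atom 2: aromatic c, 3 neighbours → 0 H
  atom 3: aromatic c, 2 neighbours → 1 H
  atom 4: aromatic c, 3 neighbours → 0 H
  atom 5: aromatic c, 2 neighbours → 1 H
  atom 6: aromatic c, 3 neighbours → 0 H
  atom 7: N, bond orders sum to 1 (valence 3) → 2 H
  atom 8: aromatic c, 3 neighbours → 0 H
  atom 9: N, bond orders sum to 1 (valence 3) → 2 H
  atom 10: aromatic c, 3 neighbours → 0 H
  atom 11: aromatic c, 2 neighbours → 1 H
  atom 12: aromatic c, 3 neighbours → 0 H
  atom 13: C, bond orders sum to 4 (valence 4) → 0 H
  atom 14: N, bond orders sum to 1 (valence 3) → 2 H
  atom 15: O, bond orders sum to 2 (valence 2) → 0 H
  atom 16: aromatic c, 3 neighbours → 0 H
  atom 17: I (halogen, monovalent) → 0 H
  atom 18: aromatic c, 2 neighbours → 1 H
  atom 19: aromatic c, 3 neighbours → 0 H
  atom 20: C, bond orders sum to 4 (valence 4) → 0 H
  atom 21: N, bond orders sum to 3 (valence 3) → 0 H
Totals → C:14, H:10, Cl:1, I:1, N:4, O:1.

C14H10ClIN4O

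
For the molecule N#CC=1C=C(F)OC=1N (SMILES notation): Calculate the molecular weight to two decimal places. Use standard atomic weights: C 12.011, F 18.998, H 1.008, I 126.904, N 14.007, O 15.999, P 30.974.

126.09 g/mol

First, the molecular formula is C5H3FN2O (counting implicit H from valence).
  C: 5 × 12.011 = 60.055
  F: 1 × 18.998 = 18.998
  H: 3 × 1.008 = 3.024
  N: 2 × 14.007 = 28.014
  O: 1 × 15.999 = 15.999
Sum: 5×12.011 + 1×18.998 + 3×1.008 + 2×14.007 + 1×15.999 = 126.090 → 126.09 g/mol.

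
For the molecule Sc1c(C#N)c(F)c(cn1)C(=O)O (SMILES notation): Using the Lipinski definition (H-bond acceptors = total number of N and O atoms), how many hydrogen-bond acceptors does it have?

N atoms: 2; O atoms: 2.
Lipinski HBA = 2 + 2 = 4.

4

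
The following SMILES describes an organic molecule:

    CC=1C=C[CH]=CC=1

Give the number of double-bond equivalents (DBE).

Molecular formula: C7H8.
DoU = (2C + 2 + N − H − X) / 2, where X is the halogen count and O/S are ignored.
    = (2·7 + 2 + 0 − 8 − 0) / 2 = 8 / 2 = 4.

4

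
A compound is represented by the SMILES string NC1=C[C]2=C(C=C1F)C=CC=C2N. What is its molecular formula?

Walk through each heavy atom and fill implicit hydrogens from standard valence (C 4, N 3, O 2, S 2, halogen 1):
  atom 1: N, bond orders sum to 1 (valence 3) → 2 H
  atom 2: C, bond orders sum to 4 (valence 4) → 0 H
  atom 3: C, bond orders sum to 3 (valence 4) → 1 H
  atom 4: C with explicit H count 0
  atom 5: C, bond orders sum to 4 (valence 4) → 0 H
  atom 6: C, bond orders sum to 3 (valence 4) → 1 H
  atom 7: C, bond orders sum to 4 (valence 4) → 0 H
  atom 8: F (halogen, monovalent) → 0 H
  atom 9: C, bond orders sum to 3 (valence 4) → 1 H
  atom 10: C, bond orders sum to 3 (valence 4) → 1 H
  atom 11: C, bond orders sum to 3 (valence 4) → 1 H
  atom 12: C, bond orders sum to 4 (valence 4) → 0 H
  atom 13: N, bond orders sum to 1 (valence 3) → 2 H
Totals → C:10, H:9, F:1, N:2.
In Hill order: C10H9FN2.

C10H9FN2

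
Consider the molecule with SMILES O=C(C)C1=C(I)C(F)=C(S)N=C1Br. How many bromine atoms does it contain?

1

Scan the SMILES for Br atoms (remember two-letter symbols like Cl and Br are single atoms).
Bromine count: 1.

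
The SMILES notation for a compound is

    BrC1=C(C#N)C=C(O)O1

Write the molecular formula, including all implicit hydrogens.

Walk through each heavy atom and fill implicit hydrogens from standard valence (C 4, N 3, O 2, S 2, halogen 1):
  atom 1: Br (halogen, monovalent) → 0 H
  atom 2: C, bond orders sum to 4 (valence 4) → 0 H
  atom 3: C, bond orders sum to 4 (valence 4) → 0 H
  atom 4: C, bond orders sum to 4 (valence 4) → 0 H
  atom 5: N, bond orders sum to 3 (valence 3) → 0 H
  atom 6: C, bond orders sum to 3 (valence 4) → 1 H
  atom 7: C, bond orders sum to 4 (valence 4) → 0 H
  atom 8: O, bond orders sum to 1 (valence 2) → 1 H
  atom 9: O, bond orders sum to 2 (valence 2) → 0 H
Totals → C:5, H:2, Br:1, N:1, O:2.
In Hill order: C5H2BrNO2.

C5H2BrNO2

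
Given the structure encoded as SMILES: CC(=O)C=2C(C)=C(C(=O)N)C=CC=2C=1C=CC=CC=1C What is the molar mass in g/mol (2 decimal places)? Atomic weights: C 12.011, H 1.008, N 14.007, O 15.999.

267.33 g/mol

First, the molecular formula is C17H17NO2 (counting implicit H from valence).
  C: 17 × 12.011 = 204.187
  H: 17 × 1.008 = 17.136
  N: 1 × 14.007 = 14.007
  O: 2 × 15.999 = 31.998
Sum: 17×12.011 + 17×1.008 + 1×14.007 + 2×15.999 = 267.328 → 267.33 g/mol.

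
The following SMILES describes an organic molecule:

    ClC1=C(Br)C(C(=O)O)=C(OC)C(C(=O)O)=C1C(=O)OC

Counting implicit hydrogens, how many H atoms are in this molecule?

8

Walk through each heavy atom and fill implicit hydrogens from standard valence (C 4, N 3, O 2, S 2, halogen 1):
  atom 1: Cl (halogen, monovalent) → 0 H
  atom 2: C, bond orders sum to 4 (valence 4) → 0 H
  atom 3: C, bond orders sum to 4 (valence 4) → 0 H
  atom 4: Br (halogen, monovalent) → 0 H
  atom 5: C, bond orders sum to 4 (valence 4) → 0 H
  atom 6: C, bond orders sum to 4 (valence 4) → 0 H
  atom 7: O, bond orders sum to 2 (valence 2) → 0 H
  atom 8: O, bond orders sum to 1 (valence 2) → 1 H
  atom 9: C, bond orders sum to 4 (valence 4) → 0 H
  atom 10: O, bond orders sum to 2 (valence 2) → 0 H
  atom 11: C, bond orders sum to 1 (valence 4) → 3 H
  atom 12: C, bond orders sum to 4 (valence 4) → 0 H
  atom 13: C, bond orders sum to 4 (valence 4) → 0 H
  atom 14: O, bond orders sum to 2 (valence 2) → 0 H
  atom 15: O, bond orders sum to 1 (valence 2) → 1 H
  atom 16: C, bond orders sum to 4 (valence 4) → 0 H
  atom 17: C, bond orders sum to 4 (valence 4) → 0 H
  atom 18: O, bond orders sum to 2 (valence 2) → 0 H
  atom 19: O, bond orders sum to 2 (valence 2) → 0 H
  atom 20: C, bond orders sum to 1 (valence 4) → 3 H
Total hydrogens: 8.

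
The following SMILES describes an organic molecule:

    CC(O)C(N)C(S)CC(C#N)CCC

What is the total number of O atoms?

Scan the SMILES for O atoms (remember two-letter symbols like Cl and Br are single atoms).
Oxygen count: 1.

1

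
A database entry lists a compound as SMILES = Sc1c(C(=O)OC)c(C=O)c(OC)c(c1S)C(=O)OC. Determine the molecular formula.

C12H12O6S2

Walk through each heavy atom and fill implicit hydrogens from standard valence (C 4, N 3, O 2, S 2, halogen 1); for lowercase aromatic atoms, an aromatic c carries 1 H when it has two neighbours and 0 H with three, and aromatic n carries 0 H:
  atom 1: S, bond orders sum to 1 (valence 2) → 1 H
  atom 2: aromatic c, 3 neighbours → 0 H
  atom 3: aromatic c, 3 neighbours → 0 H
  atom 4: C, bond orders sum to 4 (valence 4) → 0 H
  atom 5: O, bond orders sum to 2 (valence 2) → 0 H
  atom 6: O, bond orders sum to 2 (valence 2) → 0 H
  atom 7: C, bond orders sum to 1 (valence 4) → 3 H
  atom 8: aromatic c, 3 neighbours → 0 H
  atom 9: C, bond orders sum to 3 (valence 4) → 1 H
  atom 10: O, bond orders sum to 2 (valence 2) → 0 H
  atom 11: aromatic c, 3 neighbours → 0 H
  atom 12: O, bond orders sum to 2 (valence 2) → 0 H
  atom 13: C, bond orders sum to 1 (valence 4) → 3 H
  atom 14: aromatic c, 3 neighbours → 0 H
  atom 15: aromatic c, 3 neighbours → 0 H
  atom 16: S, bond orders sum to 1 (valence 2) → 1 H
  atom 17: C, bond orders sum to 4 (valence 4) → 0 H
  atom 18: O, bond orders sum to 2 (valence 2) → 0 H
  atom 19: O, bond orders sum to 2 (valence 2) → 0 H
  atom 20: C, bond orders sum to 1 (valence 4) → 3 H
Totals → C:12, H:12, O:6, S:2.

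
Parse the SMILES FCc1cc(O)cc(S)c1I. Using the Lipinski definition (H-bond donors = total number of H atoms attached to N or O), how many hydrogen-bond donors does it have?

1

Donors: find every N or O and count the H atoms it carries.
  atom 6 (O): bond orders sum to 1 → 1 H
Lipinski HBD = 1.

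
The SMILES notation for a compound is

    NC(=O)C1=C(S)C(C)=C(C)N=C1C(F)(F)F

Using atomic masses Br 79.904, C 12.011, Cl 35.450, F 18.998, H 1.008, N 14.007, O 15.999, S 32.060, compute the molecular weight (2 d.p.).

250.24 g/mol

First, the molecular formula is C9H9F3N2OS (counting implicit H from valence).
  C: 9 × 12.011 = 108.099
  F: 3 × 18.998 = 56.994
  H: 9 × 1.008 = 9.072
  N: 2 × 14.007 = 28.014
  O: 1 × 15.999 = 15.999
  S: 1 × 32.060 = 32.060
Sum: 9×12.011 + 3×18.998 + 9×1.008 + 2×14.007 + 1×15.999 + 1×32.060 = 250.238 → 250.24 g/mol.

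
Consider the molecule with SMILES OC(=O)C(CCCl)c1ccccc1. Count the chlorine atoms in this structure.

1

Scan the SMILES for Cl atoms (remember two-letter symbols like Cl and Br are single atoms).
Chlorine count: 1.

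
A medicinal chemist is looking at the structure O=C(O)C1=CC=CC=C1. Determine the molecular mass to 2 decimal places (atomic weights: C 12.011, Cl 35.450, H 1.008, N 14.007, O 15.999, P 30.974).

First, the molecular formula is C7H6O2 (counting implicit H from valence).
  C: 7 × 12.011 = 84.077
  H: 6 × 1.008 = 6.048
  O: 2 × 15.999 = 31.998
Sum: 7×12.011 + 6×1.008 + 2×15.999 = 122.123 → 122.12 g/mol.

122.12 g/mol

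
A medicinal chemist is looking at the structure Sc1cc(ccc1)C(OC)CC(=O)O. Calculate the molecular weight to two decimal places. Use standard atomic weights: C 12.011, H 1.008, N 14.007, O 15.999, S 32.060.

First, the molecular formula is C10H12O3S (counting implicit H from valence).
  C: 10 × 12.011 = 120.110
  H: 12 × 1.008 = 12.096
  O: 3 × 15.999 = 47.997
  S: 1 × 32.060 = 32.060
Sum: 10×12.011 + 12×1.008 + 3×15.999 + 1×32.060 = 212.263 → 212.26 g/mol.

212.26 g/mol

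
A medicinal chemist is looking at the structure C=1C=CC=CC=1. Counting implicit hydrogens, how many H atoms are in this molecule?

Walk through each heavy atom and fill implicit hydrogens from standard valence (C 4, N 3, O 2, S 2, halogen 1):
  atom 1: C, bond orders sum to 3 (valence 4) → 1 H
  atom 2: C, bond orders sum to 3 (valence 4) → 1 H
  atom 3: C, bond orders sum to 3 (valence 4) → 1 H
  atom 4: C, bond orders sum to 3 (valence 4) → 1 H
  atom 5: C, bond orders sum to 3 (valence 4) → 1 H
  atom 6: C, bond orders sum to 3 (valence 4) → 1 H
Total hydrogens: 6.

6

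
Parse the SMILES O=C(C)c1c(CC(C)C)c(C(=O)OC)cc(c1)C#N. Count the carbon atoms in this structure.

15

Count every carbon token in the SMILES (each C, including those in ring-closure positions and inside branches).
Carbon count: 15.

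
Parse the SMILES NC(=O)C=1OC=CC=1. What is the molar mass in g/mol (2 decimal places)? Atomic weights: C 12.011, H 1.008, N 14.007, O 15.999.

111.10 g/mol

First, the molecular formula is C5H5NO2 (counting implicit H from valence).
  C: 5 × 12.011 = 60.055
  H: 5 × 1.008 = 5.040
  N: 1 × 14.007 = 14.007
  O: 2 × 15.999 = 31.998
Sum: 5×12.011 + 5×1.008 + 1×14.007 + 2×15.999 = 111.100 → 111.10 g/mol.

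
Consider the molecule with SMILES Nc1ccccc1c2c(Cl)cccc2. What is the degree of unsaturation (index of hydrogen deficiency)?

8

Molecular formula: C12H10ClN.
DoU = (2C + 2 + N − H − X) / 2, where X is the halogen count and O/S are ignored.
    = (2·12 + 2 + 1 − 10 − 1) / 2 = 16 / 2 = 8.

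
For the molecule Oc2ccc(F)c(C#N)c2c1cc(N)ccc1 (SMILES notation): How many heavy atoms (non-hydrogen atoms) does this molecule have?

Every atom symbol written in the SMILES (organic subset) is one heavy atom; implicit H are not written.
Heavy atoms by element → C:13, F:1, N:2, O:1.
Total: 17.

17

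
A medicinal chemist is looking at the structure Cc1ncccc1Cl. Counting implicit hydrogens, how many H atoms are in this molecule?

6

Walk through each heavy atom and fill implicit hydrogens from standard valence (C 4, N 3, O 2, S 2, halogen 1); for lowercase aromatic atoms, an aromatic c carries 1 H when it has two neighbours and 0 H with three, and aromatic n carries 0 H:
  atom 1: C, bond orders sum to 1 (valence 4) → 3 H
  atom 2: aromatic c, 3 neighbours → 0 H
  atom 3: aromatic n, 2 neighbours → 0 H
  atom 4: aromatic c, 2 neighbours → 1 H
  atom 5: aromatic c, 2 neighbours → 1 H
  atom 6: aromatic c, 2 neighbours → 1 H
  atom 7: aromatic c, 3 neighbours → 0 H
  atom 8: Cl (halogen, monovalent) → 0 H
Total hydrogens: 6.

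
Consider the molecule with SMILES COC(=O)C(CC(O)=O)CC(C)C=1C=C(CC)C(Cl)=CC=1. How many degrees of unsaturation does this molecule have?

6

Degree of unsaturation = (number of rings) + (number of π bonds).
Ring closures in the SMILES: 1.
π bonds: 5 double bonds (each 1 DoU) → 5 DoU from unsaturation.
Total DoU = 1 + 5 = 6.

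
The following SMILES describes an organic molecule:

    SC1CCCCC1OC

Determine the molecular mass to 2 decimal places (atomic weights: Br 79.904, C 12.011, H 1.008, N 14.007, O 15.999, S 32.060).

146.25 g/mol

First, the molecular formula is C7H14OS (counting implicit H from valence).
  C: 7 × 12.011 = 84.077
  H: 14 × 1.008 = 14.112
  O: 1 × 15.999 = 15.999
  S: 1 × 32.060 = 32.060
Sum: 7×12.011 + 14×1.008 + 1×15.999 + 1×32.060 = 146.248 → 146.25 g/mol.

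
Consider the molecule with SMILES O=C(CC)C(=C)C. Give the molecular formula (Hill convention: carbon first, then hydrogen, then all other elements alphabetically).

C6H10O

Walk through each heavy atom and fill implicit hydrogens from standard valence (C 4, N 3, O 2, S 2, halogen 1):
  atom 1: O, bond orders sum to 2 (valence 2) → 0 H
  atom 2: C, bond orders sum to 4 (valence 4) → 0 H
  atom 3: C, bond orders sum to 2 (valence 4) → 2 H
  atom 4: C, bond orders sum to 1 (valence 4) → 3 H
  atom 5: C, bond orders sum to 4 (valence 4) → 0 H
  atom 6: C, bond orders sum to 2 (valence 4) → 2 H
  atom 7: C, bond orders sum to 1 (valence 4) → 3 H
Totals → C:6, H:10, O:1.
In Hill order: C6H10O.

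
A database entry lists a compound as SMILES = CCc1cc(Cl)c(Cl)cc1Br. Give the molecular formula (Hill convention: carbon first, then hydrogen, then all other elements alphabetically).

C8H7BrCl2

Walk through each heavy atom and fill implicit hydrogens from standard valence (C 4, N 3, O 2, S 2, halogen 1); for lowercase aromatic atoms, an aromatic c carries 1 H when it has two neighbours and 0 H with three, and aromatic n carries 0 H:
  atom 1: C, bond orders sum to 1 (valence 4) → 3 H
  atom 2: C, bond orders sum to 2 (valence 4) → 2 H
  atom 3: aromatic c, 3 neighbours → 0 H
  atom 4: aromatic c, 2 neighbours → 1 H
  atom 5: aromatic c, 3 neighbours → 0 H
  atom 6: Cl (halogen, monovalent) → 0 H
  atom 7: aromatic c, 3 neighbours → 0 H
  atom 8: Cl (halogen, monovalent) → 0 H
  atom 9: aromatic c, 2 neighbours → 1 H
  atom 10: aromatic c, 3 neighbours → 0 H
  atom 11: Br (halogen, monovalent) → 0 H
Totals → C:8, H:7, Br:1, Cl:2.
In Hill order: C8H7BrCl2.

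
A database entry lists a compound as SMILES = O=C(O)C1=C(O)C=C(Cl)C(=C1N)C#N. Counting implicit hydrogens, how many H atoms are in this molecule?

5

Walk through each heavy atom and fill implicit hydrogens from standard valence (C 4, N 3, O 2, S 2, halogen 1):
  atom 1: O, bond orders sum to 2 (valence 2) → 0 H
  atom 2: C, bond orders sum to 4 (valence 4) → 0 H
  atom 3: O, bond orders sum to 1 (valence 2) → 1 H
  atom 4: C, bond orders sum to 4 (valence 4) → 0 H
  atom 5: C, bond orders sum to 4 (valence 4) → 0 H
  atom 6: O, bond orders sum to 1 (valence 2) → 1 H
  atom 7: C, bond orders sum to 3 (valence 4) → 1 H
  atom 8: C, bond orders sum to 4 (valence 4) → 0 H
  atom 9: Cl (halogen, monovalent) → 0 H
  atom 10: C, bond orders sum to 4 (valence 4) → 0 H
  atom 11: C, bond orders sum to 4 (valence 4) → 0 H
  atom 12: N, bond orders sum to 1 (valence 3) → 2 H
  atom 13: C, bond orders sum to 4 (valence 4) → 0 H
  atom 14: N, bond orders sum to 3 (valence 3) → 0 H
Total hydrogens: 5.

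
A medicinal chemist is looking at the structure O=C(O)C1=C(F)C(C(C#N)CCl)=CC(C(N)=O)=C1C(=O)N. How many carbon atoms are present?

Count every carbon token in the SMILES (each C, including those in ring-closure positions and inside branches).
Carbon count: 12.

12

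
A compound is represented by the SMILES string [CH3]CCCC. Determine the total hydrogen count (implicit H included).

Walk through each heavy atom and fill implicit hydrogens from standard valence (C 4, N 3, O 2, S 2, halogen 1):
  atom 1: C with explicit H count 3
  atom 2: C, bond orders sum to 2 (valence 4) → 2 H
  atom 3: C, bond orders sum to 2 (valence 4) → 2 H
  atom 4: C, bond orders sum to 2 (valence 4) → 2 H
  atom 5: C, bond orders sum to 1 (valence 4) → 3 H
Total hydrogens: 12.

12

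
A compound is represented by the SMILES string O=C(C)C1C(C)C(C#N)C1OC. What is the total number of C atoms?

9

Count every carbon token in the SMILES (each C, including those in ring-closure positions and inside branches).
Carbon count: 9.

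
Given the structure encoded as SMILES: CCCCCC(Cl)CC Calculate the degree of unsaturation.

0

Molecular formula: C8H17Cl.
DoU = (2C + 2 + N − H − X) / 2, where X is the halogen count and O/S are ignored.
    = (2·8 + 2 + 0 − 17 − 1) / 2 = 0 / 2 = 0.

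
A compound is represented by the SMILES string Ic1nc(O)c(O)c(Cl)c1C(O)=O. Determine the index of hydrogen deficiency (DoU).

5

Molecular formula: C6H3ClINO4.
DoU = (2C + 2 + N − H − X) / 2, where X is the halogen count and O/S are ignored.
    = (2·6 + 2 + 1 − 3 − 2) / 2 = 10 / 2 = 5.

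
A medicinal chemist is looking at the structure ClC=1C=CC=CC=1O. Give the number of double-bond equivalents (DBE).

4

Degree of unsaturation = (number of rings) + (number of π bonds).
Ring closures in the SMILES: 1.
π bonds: 3 double bonds (each 1 DoU) → 3 DoU from unsaturation.
Total DoU = 1 + 3 = 4.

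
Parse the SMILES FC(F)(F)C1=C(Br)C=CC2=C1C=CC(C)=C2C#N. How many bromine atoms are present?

1

Scan the SMILES for Br atoms (remember two-letter symbols like Cl and Br are single atoms).
Bromine count: 1.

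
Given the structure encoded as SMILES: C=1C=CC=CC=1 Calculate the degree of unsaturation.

4

Degree of unsaturation = (number of rings) + (number of π bonds).
Ring closures in the SMILES: 1.
π bonds: 3 double bonds (each 1 DoU) → 3 DoU from unsaturation.
Total DoU = 1 + 3 = 4.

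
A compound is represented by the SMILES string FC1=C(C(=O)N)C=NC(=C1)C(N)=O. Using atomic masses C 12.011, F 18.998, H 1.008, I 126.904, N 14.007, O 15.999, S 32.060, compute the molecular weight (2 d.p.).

First, the molecular formula is C7H6FN3O2 (counting implicit H from valence).
  C: 7 × 12.011 = 84.077
  F: 1 × 18.998 = 18.998
  H: 6 × 1.008 = 6.048
  N: 3 × 14.007 = 42.021
  O: 2 × 15.999 = 31.998
Sum: 7×12.011 + 1×18.998 + 6×1.008 + 3×14.007 + 2×15.999 = 183.142 → 183.14 g/mol.

183.14 g/mol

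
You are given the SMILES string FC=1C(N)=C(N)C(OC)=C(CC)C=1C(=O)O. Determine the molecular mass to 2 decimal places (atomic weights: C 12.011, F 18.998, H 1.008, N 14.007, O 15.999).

First, the molecular formula is C10H13FN2O3 (counting implicit H from valence).
  C: 10 × 12.011 = 120.110
  F: 1 × 18.998 = 18.998
  H: 13 × 1.008 = 13.104
  N: 2 × 14.007 = 28.014
  O: 3 × 15.999 = 47.997
Sum: 10×12.011 + 1×18.998 + 13×1.008 + 2×14.007 + 3×15.999 = 228.223 → 228.22 g/mol.

228.22 g/mol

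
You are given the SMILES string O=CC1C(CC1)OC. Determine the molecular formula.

C6H10O2

Walk through each heavy atom and fill implicit hydrogens from standard valence (C 4, N 3, O 2, S 2, halogen 1):
  atom 1: O, bond orders sum to 2 (valence 2) → 0 H
  atom 2: C, bond orders sum to 3 (valence 4) → 1 H
  atom 3: C, bond orders sum to 3 (valence 4) → 1 H
  atom 4: C, bond orders sum to 3 (valence 4) → 1 H
  atom 5: C, bond orders sum to 2 (valence 4) → 2 H
  atom 6: C, bond orders sum to 2 (valence 4) → 2 H
  atom 7: O, bond orders sum to 2 (valence 2) → 0 H
  atom 8: C, bond orders sum to 1 (valence 4) → 3 H
Totals → C:6, H:10, O:2.
In Hill order: C6H10O2.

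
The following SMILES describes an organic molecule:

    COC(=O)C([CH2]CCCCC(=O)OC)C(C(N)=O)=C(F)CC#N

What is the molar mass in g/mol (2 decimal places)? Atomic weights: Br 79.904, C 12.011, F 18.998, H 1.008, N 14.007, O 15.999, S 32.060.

328.34 g/mol

First, the molecular formula is C15H21FN2O5 (counting implicit H from valence).
  C: 15 × 12.011 = 180.165
  F: 1 × 18.998 = 18.998
  H: 21 × 1.008 = 21.168
  N: 2 × 14.007 = 28.014
  O: 5 × 15.999 = 79.995
Sum: 15×12.011 + 1×18.998 + 21×1.008 + 2×14.007 + 5×15.999 = 328.340 → 328.34 g/mol.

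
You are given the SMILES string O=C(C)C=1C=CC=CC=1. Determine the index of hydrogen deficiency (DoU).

5

Molecular formula: C8H8O.
DoU = (2C + 2 + N − H − X) / 2, where X is the halogen count and O/S are ignored.
    = (2·8 + 2 + 0 − 8 − 0) / 2 = 10 / 2 = 5.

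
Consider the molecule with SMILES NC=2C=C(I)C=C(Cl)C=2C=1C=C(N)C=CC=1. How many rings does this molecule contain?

2

In SMILES, each pair of matching ring-closure digits denotes one ring-closing bond; the number of such bonds equals the number of independent rings.
Ring-closure bonds here: 2.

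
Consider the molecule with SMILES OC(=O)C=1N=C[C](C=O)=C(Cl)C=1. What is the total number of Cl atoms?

Scan the SMILES for Cl atoms (remember two-letter symbols like Cl and Br are single atoms).
Chlorine count: 1.

1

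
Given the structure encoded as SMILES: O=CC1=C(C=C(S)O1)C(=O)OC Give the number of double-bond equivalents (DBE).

Degree of unsaturation = (number of rings) + (number of π bonds).
Ring closures in the SMILES: 1.
π bonds: 4 double bonds (each 1 DoU) → 4 DoU from unsaturation.
Total DoU = 1 + 4 = 5.

5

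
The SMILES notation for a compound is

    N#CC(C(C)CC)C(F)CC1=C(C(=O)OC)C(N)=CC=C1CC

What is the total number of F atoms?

1

Scan the SMILES for F atoms (remember two-letter symbols like Cl and Br are single atoms).
Fluorine count: 1.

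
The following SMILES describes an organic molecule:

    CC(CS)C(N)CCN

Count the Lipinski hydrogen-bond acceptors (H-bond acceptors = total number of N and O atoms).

N atoms: 2; O atoms: 0.
Lipinski HBA = 2 + 0 = 2.

2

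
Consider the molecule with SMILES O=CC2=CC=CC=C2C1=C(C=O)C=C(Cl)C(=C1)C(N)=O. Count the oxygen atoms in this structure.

3

Scan the SMILES for O atoms (remember two-letter symbols like Cl and Br are single atoms).
Oxygen count: 3.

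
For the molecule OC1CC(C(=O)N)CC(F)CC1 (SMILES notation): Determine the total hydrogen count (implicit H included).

14

Walk through each heavy atom and fill implicit hydrogens from standard valence (C 4, N 3, O 2, S 2, halogen 1):
  atom 1: O, bond orders sum to 1 (valence 2) → 1 H
  atom 2: C, bond orders sum to 3 (valence 4) → 1 H
  atom 3: C, bond orders sum to 2 (valence 4) → 2 H
  atom 4: C, bond orders sum to 3 (valence 4) → 1 H
  atom 5: C, bond orders sum to 4 (valence 4) → 0 H
  atom 6: O, bond orders sum to 2 (valence 2) → 0 H
  atom 7: N, bond orders sum to 1 (valence 3) → 2 H
  atom 8: C, bond orders sum to 2 (valence 4) → 2 H
  atom 9: C, bond orders sum to 3 (valence 4) → 1 H
  atom 10: F (halogen, monovalent) → 0 H
  atom 11: C, bond orders sum to 2 (valence 4) → 2 H
  atom 12: C, bond orders sum to 2 (valence 4) → 2 H
Total hydrogens: 14.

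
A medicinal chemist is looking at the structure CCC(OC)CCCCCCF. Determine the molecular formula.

C10H21FO

Walk through each heavy atom and fill implicit hydrogens from standard valence (C 4, N 3, O 2, S 2, halogen 1):
  atom 1: C, bond orders sum to 1 (valence 4) → 3 H
  atom 2: C, bond orders sum to 2 (valence 4) → 2 H
  atom 3: C, bond orders sum to 3 (valence 4) → 1 H
  atom 4: O, bond orders sum to 2 (valence 2) → 0 H
  atom 5: C, bond orders sum to 1 (valence 4) → 3 H
  atom 6: C, bond orders sum to 2 (valence 4) → 2 H
  atom 7: C, bond orders sum to 2 (valence 4) → 2 H
  atom 8: C, bond orders sum to 2 (valence 4) → 2 H
  atom 9: C, bond orders sum to 2 (valence 4) → 2 H
  atom 10: C, bond orders sum to 2 (valence 4) → 2 H
  atom 11: C, bond orders sum to 2 (valence 4) → 2 H
  atom 12: F (halogen, monovalent) → 0 H
Totals → C:10, H:21, F:1, O:1.
In Hill order: C10H21FO.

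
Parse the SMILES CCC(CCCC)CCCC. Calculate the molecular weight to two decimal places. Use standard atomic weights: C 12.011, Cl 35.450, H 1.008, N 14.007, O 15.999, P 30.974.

First, the molecular formula is C11H24 (counting implicit H from valence).
  C: 11 × 12.011 = 132.121
  H: 24 × 1.008 = 24.192
Sum: 11×12.011 + 24×1.008 = 156.313 → 156.31 g/mol.

156.31 g/mol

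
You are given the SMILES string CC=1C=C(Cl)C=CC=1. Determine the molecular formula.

Walk through each heavy atom and fill implicit hydrogens from standard valence (C 4, N 3, O 2, S 2, halogen 1):
  atom 1: C, bond orders sum to 1 (valence 4) → 3 H
  atom 2: C, bond orders sum to 4 (valence 4) → 0 H
  atom 3: C, bond orders sum to 3 (valence 4) → 1 H
  atom 4: C, bond orders sum to 4 (valence 4) → 0 H
  atom 5: Cl (halogen, monovalent) → 0 H
  atom 6: C, bond orders sum to 3 (valence 4) → 1 H
  atom 7: C, bond orders sum to 3 (valence 4) → 1 H
  atom 8: C, bond orders sum to 3 (valence 4) → 1 H
Totals → C:7, H:7, Cl:1.
In Hill order: C7H7Cl.

C7H7Cl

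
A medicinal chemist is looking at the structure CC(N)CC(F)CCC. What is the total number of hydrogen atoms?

Walk through each heavy atom and fill implicit hydrogens from standard valence (C 4, N 3, O 2, S 2, halogen 1):
  atom 1: C, bond orders sum to 1 (valence 4) → 3 H
  atom 2: C, bond orders sum to 3 (valence 4) → 1 H
  atom 3: N, bond orders sum to 1 (valence 3) → 2 H
  atom 4: C, bond orders sum to 2 (valence 4) → 2 H
  atom 5: C, bond orders sum to 3 (valence 4) → 1 H
  atom 6: F (halogen, monovalent) → 0 H
  atom 7: C, bond orders sum to 2 (valence 4) → 2 H
  atom 8: C, bond orders sum to 2 (valence 4) → 2 H
  atom 9: C, bond orders sum to 1 (valence 4) → 3 H
Total hydrogens: 16.

16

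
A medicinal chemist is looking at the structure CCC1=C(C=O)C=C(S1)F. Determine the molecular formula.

Walk through each heavy atom and fill implicit hydrogens from standard valence (C 4, N 3, O 2, S 2, halogen 1):
  atom 1: C, bond orders sum to 1 (valence 4) → 3 H
  atom 2: C, bond orders sum to 2 (valence 4) → 2 H
  atom 3: C, bond orders sum to 4 (valence 4) → 0 H
  atom 4: C, bond orders sum to 4 (valence 4) → 0 H
  atom 5: C, bond orders sum to 3 (valence 4) → 1 H
  atom 6: O, bond orders sum to 2 (valence 2) → 0 H
  atom 7: C, bond orders sum to 3 (valence 4) → 1 H
  atom 8: C, bond orders sum to 4 (valence 4) → 0 H
  atom 9: S, bond orders sum to 2 (valence 2) → 0 H
  atom 10: F (halogen, monovalent) → 0 H
Totals → C:7, H:7, F:1, O:1, S:1.
In Hill order: C7H7FOS.

C7H7FOS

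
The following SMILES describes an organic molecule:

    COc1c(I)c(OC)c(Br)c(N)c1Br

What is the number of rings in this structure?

In SMILES, each pair of matching ring-closure digits denotes one ring-closing bond; the number of such bonds equals the number of independent rings.
Ring-closure bonds here: 1.

1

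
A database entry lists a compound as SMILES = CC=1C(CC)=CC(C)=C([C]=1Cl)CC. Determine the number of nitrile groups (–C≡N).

Scan the SMILES for the nitrile motif — none present.

0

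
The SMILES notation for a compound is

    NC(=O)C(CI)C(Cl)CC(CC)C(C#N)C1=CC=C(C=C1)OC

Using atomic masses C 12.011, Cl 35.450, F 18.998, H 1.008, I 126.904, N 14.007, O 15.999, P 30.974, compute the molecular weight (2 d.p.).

448.73 g/mol

First, the molecular formula is C17H22ClIN2O2 (counting implicit H from valence).
  C: 17 × 12.011 = 204.187
  Cl: 1 × 35.450 = 35.450
  H: 22 × 1.008 = 22.176
  I: 1 × 126.904 = 126.904
  N: 2 × 14.007 = 28.014
  O: 2 × 15.999 = 31.998
Sum: 17×12.011 + 1×35.450 + 22×1.008 + 1×126.904 + 2×14.007 + 2×15.999 = 448.729 → 448.73 g/mol.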